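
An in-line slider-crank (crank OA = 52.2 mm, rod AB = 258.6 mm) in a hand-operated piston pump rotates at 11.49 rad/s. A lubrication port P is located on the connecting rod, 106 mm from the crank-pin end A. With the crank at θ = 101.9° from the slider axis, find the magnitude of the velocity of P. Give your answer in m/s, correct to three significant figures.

ω = 11.49 rad/s.  Crank-pin speed |V_A| = rω = 0.59978 m/s, perpendicular to OA.
Rod angle: sinφ = −(r/L) sinθ ⇒ φ = -11.392°; ω_rod = −rω cosθ/√(L²−r²sin²θ) = +0.48787 rad/s.
V_P = V_A + ω_rod × AP, with AP = 0.106 m along the rod.
Components: V_Px = −rω sinθ − a·ω_rod·sinφ = -0.57667 m/s;  V_Py = rω cosθ + a·ω_rod·cosφ = -0.072982 m/s.
|V_P| = √(V_Px² + V_Py²) = 0.58127 m/s.

0.581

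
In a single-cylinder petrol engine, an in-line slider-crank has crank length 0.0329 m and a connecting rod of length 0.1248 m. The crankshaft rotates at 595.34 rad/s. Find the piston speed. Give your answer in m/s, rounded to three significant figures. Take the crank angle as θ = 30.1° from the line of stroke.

12.1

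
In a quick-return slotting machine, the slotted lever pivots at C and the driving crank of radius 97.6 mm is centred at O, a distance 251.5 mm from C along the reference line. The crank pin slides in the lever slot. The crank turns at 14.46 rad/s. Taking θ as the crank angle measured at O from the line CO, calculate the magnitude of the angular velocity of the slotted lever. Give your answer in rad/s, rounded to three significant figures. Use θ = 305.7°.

3.40

ω = 14.46 rad/s
Crank pin A relative to C: A = (d + r cosθ, r sinθ); lever angle φ = atan2(r sinθ, d + r cosθ).
Differentiating tanφ: φ̇ = rω(d cosθ + r)/(d² + r² + 2dr cosθ).
d² + r² + 2dr cosθ = |CA|² = 0.101426 m²;  d cosθ + r = +0.24436 m.
|ω_lever| = |0.0976·14.46·+0.24436| / 0.101426 = 3.4002 rad/s.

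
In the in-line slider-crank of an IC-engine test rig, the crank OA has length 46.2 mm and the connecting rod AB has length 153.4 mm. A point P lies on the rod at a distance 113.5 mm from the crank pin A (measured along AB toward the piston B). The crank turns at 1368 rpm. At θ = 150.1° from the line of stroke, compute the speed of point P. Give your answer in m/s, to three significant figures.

3.05

ω = 143.3 rad/s.  Crank-pin speed |V_A| = rω = 6.6185 m/s, perpendicular to OA.
Rod angle: sinφ = −(r/L) sinθ ⇒ φ = -8.635°; ω_rod = −rω cosθ/√(L²−r²sin²θ) = +37.831 rad/s.
V_P = V_A + ω_rod × AP, with AP = 0.1135 m along the rod.
Components: V_Px = −rω sinθ − a·ω_rod·sinφ = -2.6546 m/s;  V_Py = rω cosθ + a·ω_rod·cosφ = -1.4924 m/s.
|V_P| = √(V_Px² + V_Py²) = 3.0453 m/s.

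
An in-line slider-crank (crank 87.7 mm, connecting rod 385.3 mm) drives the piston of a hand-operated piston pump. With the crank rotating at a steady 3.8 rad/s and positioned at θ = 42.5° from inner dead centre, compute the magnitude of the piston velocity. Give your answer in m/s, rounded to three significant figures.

0.263

ω = 3.8 rad/s
For an in-line slider-crank, x = r cosθ + √(L² − r² sin²θ), so v = −rω sinθ·[1 + r cosθ/√(L² − r² sin²θ)].
With r = 0.0877 m, L = 0.3853 m, θ = 42.5°: √(L² − r² sin²θ) = 0.38072 m.
v = −0.0877·3.8·0.67559·[1 + 0.0877·0.73728/0.38072] = -0.26339 m/s.
|v| = 0.26339 m/s.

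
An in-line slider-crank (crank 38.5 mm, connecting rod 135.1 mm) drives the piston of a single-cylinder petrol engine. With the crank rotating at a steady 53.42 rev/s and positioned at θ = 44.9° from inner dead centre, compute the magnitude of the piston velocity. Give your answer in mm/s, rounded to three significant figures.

ω = 2π·53.4 = 335.6 rad/s
For an in-line slider-crank, x = r cosθ + √(L² − r² sin²θ), so v = −rω sinθ·[1 + r cosθ/√(L² − r² sin²θ)].
With r = 0.0385 m, L = 0.1351 m, θ = 44.9°: √(L² − r² sin²θ) = 0.13234 m.
v = −0.0385·335.6·0.70587·[1 + 0.0385·0.70834/0.13234] = -11.001 m/s.
|v| = 11.001 m/s = 11001 mm/s.

11000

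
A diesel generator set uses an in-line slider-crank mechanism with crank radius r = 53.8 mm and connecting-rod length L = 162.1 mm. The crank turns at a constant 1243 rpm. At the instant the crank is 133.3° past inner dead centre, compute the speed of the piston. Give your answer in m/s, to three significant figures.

3.90

ω = 2π·1243/60 = 130.2 rad/s
For an in-line slider-crank, x = r cosθ + √(L² − r² sin²θ), so v = −rω sinθ·[1 + r cosθ/√(L² − r² sin²θ)].
With r = 0.0538 m, L = 0.1621 m, θ = 133.3°: √(L² − r² sin²θ) = 0.1573 m.
v = −0.0538·130.2·0.72777·[1 + 0.0538·-0.68582/0.1573] = -3.9011 m/s.
|v| = 3.9011 m/s.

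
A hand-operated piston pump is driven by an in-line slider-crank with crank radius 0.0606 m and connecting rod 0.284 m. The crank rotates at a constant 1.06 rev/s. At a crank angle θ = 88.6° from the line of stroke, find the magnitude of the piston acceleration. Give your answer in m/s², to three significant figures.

ω = 2π·1.06 = 6.66 rad/s
x(θ) = r cosθ + √(L² − r² sin²θ); with ω constant, a = ω²·d²x/dθ².
d²x/dθ² = −r cosθ − r²(cos2θ)/√u − r⁴ sin²2θ/(4u^{3/2}),  u = L² − r² sin²θ = 0.0769858 m².
Substituting r = 0.0606 m, L = 0.284 m, θ = 88.6°: d²x/dθ² = +0.011739 m.
a = ω²·d²x/dθ² = (6.66)²·(+0.011739) = +0.52071 m/s²;  |a| = 0.52071 m/s².

0.521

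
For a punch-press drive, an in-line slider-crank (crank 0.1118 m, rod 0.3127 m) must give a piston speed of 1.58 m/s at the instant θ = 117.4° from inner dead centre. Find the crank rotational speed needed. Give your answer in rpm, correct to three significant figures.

For an in-line slider-crank, |v_piston| = rω|sinθ|·[1 + r cosθ/√(L² − r² sin²θ)].
With r = 0.1118 m, L = 0.3127 m, θ = 117.4°: the bracketed kinematic factor |dx/dθ| = 0.082036 m.
ω = v/|dx/dθ| = 1.58/0.082036 = 19.26 rad/s.
N = 60ω/(2π) = 183.92 rpm.

184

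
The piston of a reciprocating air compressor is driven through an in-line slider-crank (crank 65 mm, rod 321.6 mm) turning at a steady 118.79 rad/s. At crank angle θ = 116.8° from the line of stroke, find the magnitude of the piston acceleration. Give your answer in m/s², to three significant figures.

524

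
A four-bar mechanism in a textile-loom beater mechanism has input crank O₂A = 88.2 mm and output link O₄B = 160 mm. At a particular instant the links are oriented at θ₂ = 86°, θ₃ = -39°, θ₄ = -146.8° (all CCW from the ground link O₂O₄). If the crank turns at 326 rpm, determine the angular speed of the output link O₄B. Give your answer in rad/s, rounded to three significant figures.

16.2

ω₂ = 34.14 rad/s (from 326 rpm).
Differentiating the loop-closure r₂e^{iθ₂}+r₃e^{iθ₃}=r₁+r₄e^{iθ₄} gives r₂ω₂e^{iθ₂}+r₃ω₃e^{iθ₃}=r₄ω₄e^{iθ₄}.
Eliminating the other unknown: ω₄ = r₂ω₂ sin(θ₂−θ₃) / [r₄ sin(θ₄−θ₃)].
Numerator sine = +0.81915; denominator sine = -0.95213.
Result = 0.0882·34.14·(+0.81915) / (0.16·(-0.95213)) = -16.191 rad/s; magnitude 16.191 rad/s.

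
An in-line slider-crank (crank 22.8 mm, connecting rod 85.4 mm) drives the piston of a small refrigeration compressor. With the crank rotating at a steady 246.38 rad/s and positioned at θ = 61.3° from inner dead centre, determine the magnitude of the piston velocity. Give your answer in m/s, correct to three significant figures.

ω = 246.4 rad/s
For an in-line slider-crank, x = r cosθ + √(L² − r² sin²θ), so v = −rω sinθ·[1 + r cosθ/√(L² − r² sin²θ)].
With r = 0.0228 m, L = 0.0854 m, θ = 61.3°: √(L² − r² sin²θ) = 0.083025 m.
v = −0.0228·246.4·0.87715·[1 + 0.0228·0.48022/0.083025] = -5.5771 m/s.
|v| = 5.5771 m/s.

5.58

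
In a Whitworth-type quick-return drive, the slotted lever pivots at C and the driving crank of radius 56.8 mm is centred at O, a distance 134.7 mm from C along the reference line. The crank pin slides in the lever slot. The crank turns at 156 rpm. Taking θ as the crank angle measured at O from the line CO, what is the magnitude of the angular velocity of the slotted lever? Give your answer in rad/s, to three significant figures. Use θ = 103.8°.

ω = 16.34 rad/s (from 156 rpm).
Crank pin A relative to C: A = (d + r cosθ, r sinθ); lever angle φ = atan2(r sinθ, d + r cosθ).
Differentiating tanφ: φ̇ = rω(d cosθ + r)/(d² + r² + 2dr cosθ).
d² + r² + 2dr cosθ = |CA|² = 0.0177203 m²;  d cosθ + r = +0.02467 m.
|ω_lever| = |0.0568·16.34·+0.02467| / 0.0177203 = 1.2918 rad/s.

1.29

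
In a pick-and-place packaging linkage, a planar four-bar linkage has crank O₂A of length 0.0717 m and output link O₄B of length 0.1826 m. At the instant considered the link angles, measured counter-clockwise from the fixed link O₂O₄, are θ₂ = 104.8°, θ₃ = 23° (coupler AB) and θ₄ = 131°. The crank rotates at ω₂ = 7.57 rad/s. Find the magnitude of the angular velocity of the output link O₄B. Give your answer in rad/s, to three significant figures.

3.09

ω₂ = 7.57 rad/s
Differentiating the loop-closure r₂e^{iθ₂}+r₃e^{iθ₃}=r₁+r₄e^{iθ₄} gives r₂ω₂e^{iθ₂}+r₃ω₃e^{iθ₃}=r₄ω₄e^{iθ₄}.
Eliminating the other unknown: ω₄ = r₂ω₂ sin(θ₂−θ₃) / [r₄ sin(θ₄−θ₃)].
Numerator sine = +0.98978; denominator sine = +0.95106.
Result = 0.0717·7.57·(+0.98978) / (0.1826·(+0.95106)) = +3.0935 rad/s; magnitude 3.0935 rad/s.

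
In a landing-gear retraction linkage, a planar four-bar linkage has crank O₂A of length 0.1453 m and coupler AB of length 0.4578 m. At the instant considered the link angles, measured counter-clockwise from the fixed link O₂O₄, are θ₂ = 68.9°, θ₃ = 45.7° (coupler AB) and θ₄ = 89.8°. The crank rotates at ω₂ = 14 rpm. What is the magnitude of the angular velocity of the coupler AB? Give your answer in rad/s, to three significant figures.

ω₂ = 1.466 rad/s (from 14 rpm).
Differentiating the loop-closure r₂e^{iθ₂}+r₃e^{iθ₃}=r₁+r₄e^{iθ₄} gives r₂ω₂e^{iθ₂}+r₃ω₃e^{iθ₃}=r₄ω₄e^{iθ₄}.
Eliminating the other unknown: ω₃ = r₂ω₂ sin(θ₄−θ₂) / [r₃ sin(θ₃−θ₄)].
Numerator sine = +0.35674; denominator sine = -0.69591.
Result = 0.1453·1.466·(+0.35674) / (0.4578·(-0.69591)) = -0.23853 rad/s; magnitude 0.23853 rad/s.

0.239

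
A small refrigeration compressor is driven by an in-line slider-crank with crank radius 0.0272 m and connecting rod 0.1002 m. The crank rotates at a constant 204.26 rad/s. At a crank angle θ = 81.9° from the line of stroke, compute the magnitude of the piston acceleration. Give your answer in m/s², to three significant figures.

147

ω = 204.3 rad/s
x(θ) = r cosθ + √(L² − r² sin²θ); with ω constant, a = ω²·d²x/dθ².
d²x/dθ² = −r cosθ − r²(cos2θ)/√u − r⁴ sin²2θ/(4u^{3/2}),  u = L² − r² sin²θ = 0.00931489 m².
Substituting r = 0.0272 m, L = 0.1002 m, θ = 81.9°: d²x/dθ² = +0.0035169 m.
a = ω²·d²x/dθ² = (204.3)²·(+0.0035169) = +146.73 m/s²;  |a| = 146.73 m/s².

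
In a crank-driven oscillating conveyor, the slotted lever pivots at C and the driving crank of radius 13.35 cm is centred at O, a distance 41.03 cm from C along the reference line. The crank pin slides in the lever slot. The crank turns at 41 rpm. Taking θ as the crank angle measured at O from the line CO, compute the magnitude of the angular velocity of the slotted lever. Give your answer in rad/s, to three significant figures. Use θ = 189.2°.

ω = 4.294 rad/s (from 41 rpm).
Crank pin A relative to C: A = (d + r cosθ, r sinθ); lever angle φ = atan2(r sinθ, d + r cosθ).
Differentiating tanφ: φ̇ = rω(d cosθ + r)/(d² + r² + 2dr cosθ).
d² + r² + 2dr cosθ = |CA|² = 0.0780275 m²;  d cosθ + r = -0.27152 m.
|ω_lever| = |0.1335·4.294·-0.27152| / 0.0780275 = 1.9946 rad/s.

1.99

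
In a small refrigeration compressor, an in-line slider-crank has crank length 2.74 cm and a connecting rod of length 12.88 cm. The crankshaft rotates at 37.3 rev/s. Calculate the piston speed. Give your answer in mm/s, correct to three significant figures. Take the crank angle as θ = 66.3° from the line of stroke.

ω = 2π·37.3 = 234.4 rad/s
For an in-line slider-crank, x = r cosθ + √(L² − r² sin²θ), so v = −rω sinθ·[1 + r cosθ/√(L² − r² sin²θ)].
With r = 0.0274 m, L = 0.1288 m, θ = 66.3°: √(L² − r² sin²θ) = 0.12633 m.
v = −0.0274·234.4·0.91566·[1 + 0.0274·0.40195/0.12633] = -6.3926 m/s.
|v| = 6.3926 m/s = 6392.6 mm/s.

6390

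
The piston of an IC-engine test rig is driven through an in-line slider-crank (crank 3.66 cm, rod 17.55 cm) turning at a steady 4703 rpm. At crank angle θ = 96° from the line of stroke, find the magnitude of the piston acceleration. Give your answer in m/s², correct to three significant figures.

2780

ω = 2π·4703/60 = 492.5 rad/s
x(θ) = r cosθ + √(L² − r² sin²θ); with ω constant, a = ω²·d²x/dθ².
d²x/dθ² = −r cosθ − r²(cos2θ)/√u − r⁴ sin²2θ/(4u^{3/2}),  u = L² − r² sin²θ = 0.0294753 m².
Substituting r = 0.0366 m, L = 0.1755 m, θ = 96°: d²x/dθ² = +0.011454 m.
a = ω²·d²x/dθ² = (492.5)²·(+0.011454) = +2778.2 m/s²;  |a| = 2778.2 m/s².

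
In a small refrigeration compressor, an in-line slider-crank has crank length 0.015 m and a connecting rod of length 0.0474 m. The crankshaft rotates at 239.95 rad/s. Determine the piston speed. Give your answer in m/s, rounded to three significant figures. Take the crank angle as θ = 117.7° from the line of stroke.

ω = 239.9 rad/s
For an in-line slider-crank, x = r cosθ + √(L² − r² sin²θ), so v = −rω sinθ·[1 + r cosθ/√(L² − r² sin²θ)].
With r = 0.015 m, L = 0.0474 m, θ = 117.7°: √(L² − r² sin²θ) = 0.045501 m.
v = −0.015·239.9·0.88539·[1 + 0.015·-0.46484/0.045501] = -2.6984 m/s.
|v| = 2.6984 m/s.

2.70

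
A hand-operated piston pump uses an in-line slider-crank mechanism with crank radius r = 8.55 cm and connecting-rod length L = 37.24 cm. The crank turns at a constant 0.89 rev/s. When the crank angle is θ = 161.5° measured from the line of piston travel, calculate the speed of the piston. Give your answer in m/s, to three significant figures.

0.119

ω = 2π·0.89 = 5.592 rad/s
For an in-line slider-crank, x = r cosθ + √(L² − r² sin²θ), so v = −rω sinθ·[1 + r cosθ/√(L² − r² sin²θ)].
With r = 0.0855 m, L = 0.3724 m, θ = 161.5°: √(L² − r² sin²θ) = 0.37141 m.
v = −0.0855·5.592·0.31730·[1 + 0.0855·-0.94832/0.37141] = -0.11859 m/s.
|v| = 0.11859 m/s.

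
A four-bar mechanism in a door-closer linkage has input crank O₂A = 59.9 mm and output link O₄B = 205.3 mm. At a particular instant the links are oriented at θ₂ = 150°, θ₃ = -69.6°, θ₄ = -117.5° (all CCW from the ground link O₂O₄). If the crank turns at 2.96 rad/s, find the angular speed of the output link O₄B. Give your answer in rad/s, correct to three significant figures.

ω₂ = 2.96 rad/s
Differentiating the loop-closure r₂e^{iθ₂}+r₃e^{iθ₃}=r₁+r₄e^{iθ₄} gives r₂ω₂e^{iθ₂}+r₃ω₃e^{iθ₃}=r₄ω₄e^{iθ₄}.
Eliminating the other unknown: ω₄ = r₂ω₂ sin(θ₂−θ₃) / [r₄ sin(θ₄−θ₃)].
Numerator sine = -0.63742; denominator sine = -0.74198.
Result = 0.0599·2.96·(-0.63742) / (0.2053·(-0.74198)) = +0.74194 rad/s; magnitude 0.74194 rad/s.

0.742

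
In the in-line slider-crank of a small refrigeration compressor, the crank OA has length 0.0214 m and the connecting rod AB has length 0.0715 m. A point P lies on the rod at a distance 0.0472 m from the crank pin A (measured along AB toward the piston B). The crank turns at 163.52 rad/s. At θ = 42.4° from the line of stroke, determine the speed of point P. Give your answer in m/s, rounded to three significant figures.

ω = 163.5 rad/s.  Crank-pin speed |V_A| = rω = 3.4993 m/s, perpendicular to OA.
Rod angle: sinφ = −(r/L) sinθ ⇒ φ = -11.643°; ω_rod = −rω cosθ/√(L²−r²sin²θ) = -36.901 rad/s.
V_P = V_A + ω_rod × AP, with AP = 0.0472 m along the rod.
Components: V_Px = −rω sinθ − a·ω_rod·sinφ = -2.7111 m/s;  V_Py = rω cosθ + a·ω_rod·cosφ = +0.87823 m/s.
|V_P| = √(V_Px² + V_Py²) = 2.8498 m/s.

2.85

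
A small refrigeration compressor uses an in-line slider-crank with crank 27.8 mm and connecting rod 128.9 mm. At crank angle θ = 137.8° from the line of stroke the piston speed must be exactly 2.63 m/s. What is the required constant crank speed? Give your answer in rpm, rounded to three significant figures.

For an in-line slider-crank, |v_piston| = rω|sinθ|·[1 + r cosθ/√(L² − r² sin²θ)].
With r = 0.0278 m, L = 0.1289 m, θ = 137.8°: the bracketed kinematic factor |dx/dθ| = 0.015659 m.
ω = v/|dx/dθ| = 2.63/0.015659 = 167.96 rad/s.
N = 60ω/(2π) = 1603.9 rpm.

1600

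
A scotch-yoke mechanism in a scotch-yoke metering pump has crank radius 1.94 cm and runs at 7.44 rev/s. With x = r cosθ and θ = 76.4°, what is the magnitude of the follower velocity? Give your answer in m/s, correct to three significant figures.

0.881

ω = 46.75 rad/s (from 7.44 rev/s).
x = r cosθ ⇒ ẋ = −rω sinθ.
|v| = rω|sinθ| = 0.0194·46.75·|sin 76.4°| = 0.88146 m/s.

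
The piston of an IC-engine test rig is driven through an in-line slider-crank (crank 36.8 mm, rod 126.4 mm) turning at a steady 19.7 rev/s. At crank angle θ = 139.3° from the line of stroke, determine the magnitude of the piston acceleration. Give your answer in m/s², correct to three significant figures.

ω = 2π·19.7 = 123.8 rad/s
x(θ) = r cosθ + √(L² − r² sin²θ); with ω constant, a = ω²·d²x/dθ².
d²x/dθ² = −r cosθ − r²(cos2θ)/√u − r⁴ sin²2θ/(4u^{3/2}),  u = L² − r² sin²θ = 0.0154011 m².
Substituting r = 0.0368 m, L = 0.1264 m, θ = 139.3°: d²x/dθ² = +0.026033 m.
a = ω²·d²x/dθ² = (123.8)²·(+0.026033) = +398.86 m/s²;  |a| = 398.86 m/s².

399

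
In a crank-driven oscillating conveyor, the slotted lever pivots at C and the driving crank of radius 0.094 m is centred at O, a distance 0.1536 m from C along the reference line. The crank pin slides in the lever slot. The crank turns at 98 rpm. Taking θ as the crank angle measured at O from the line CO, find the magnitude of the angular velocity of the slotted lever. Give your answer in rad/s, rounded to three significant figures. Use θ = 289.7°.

3.34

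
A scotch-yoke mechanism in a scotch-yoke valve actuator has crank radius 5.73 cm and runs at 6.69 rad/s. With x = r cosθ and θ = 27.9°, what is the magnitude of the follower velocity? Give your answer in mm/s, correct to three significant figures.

179

ω = 6.69 rad/s
x = r cosθ ⇒ ẋ = −rω sinθ.
|v| = rω|sinθ| = 0.0573·6.69·|sin 27.9°| = 0.17937 m/s = 179.37 mm/s.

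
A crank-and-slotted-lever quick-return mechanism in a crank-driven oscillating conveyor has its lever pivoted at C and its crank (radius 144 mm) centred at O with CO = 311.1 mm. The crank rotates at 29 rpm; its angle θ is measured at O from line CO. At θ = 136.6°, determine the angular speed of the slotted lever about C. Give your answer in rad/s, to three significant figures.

ω = 3.037 rad/s (from 29 rpm).
Crank pin A relative to C: A = (d + r cosθ, r sinθ); lever angle φ = atan2(r sinθ, d + r cosθ).
Differentiating tanφ: φ̇ = rω(d cosθ + r)/(d² + r² + 2dr cosθ).
d² + r² + 2dr cosθ = |CA|² = 0.0524204 m²;  d cosθ + r = -0.082037 m.
|ω_lever| = |0.144·3.037·-0.082037| / 0.0524204 = 0.68438 rad/s.

0.684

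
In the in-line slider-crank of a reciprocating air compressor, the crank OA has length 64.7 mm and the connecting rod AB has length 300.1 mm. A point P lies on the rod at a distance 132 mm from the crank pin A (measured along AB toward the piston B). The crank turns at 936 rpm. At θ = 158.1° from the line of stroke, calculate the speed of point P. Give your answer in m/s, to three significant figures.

ω = 98.02 rad/s.  Crank-pin speed |V_A| = rω = 6.3417 m/s, perpendicular to OA.
Rod angle: sinφ = −(r/L) sinθ ⇒ φ = -4.612°; ω_rod = −rω cosθ/√(L²−r²sin²θ) = +19.671 rad/s.
V_P = V_A + ω_rod × AP, with AP = 0.132 m along the rod.
Components: V_Px = −rω sinθ − a·ω_rod·sinφ = -2.1566 m/s;  V_Py = rω cosθ + a·ω_rod·cosφ = -3.296 m/s.
|V_P| = √(V_Px² + V_Py²) = 3.9388 m/s.

3.94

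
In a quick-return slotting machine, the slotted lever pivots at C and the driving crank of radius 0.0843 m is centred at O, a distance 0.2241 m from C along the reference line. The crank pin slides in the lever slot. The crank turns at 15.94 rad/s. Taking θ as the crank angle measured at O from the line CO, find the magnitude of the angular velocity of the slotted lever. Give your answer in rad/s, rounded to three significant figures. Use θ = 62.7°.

ω = 15.94 rad/s
Crank pin A relative to C: A = (d + r cosθ, r sinθ); lever angle φ = atan2(r sinθ, d + r cosθ).
Differentiating tanφ: φ̇ = rω(d cosθ + r)/(d² + r² + 2dr cosθ).
d² + r² + 2dr cosθ = |CA|² = 0.0746566 m²;  d cosθ + r = +0.18708 m.
|ω_lever| = |0.0843·15.94·+0.18708| / 0.0746566 = 3.3673 rad/s.

3.37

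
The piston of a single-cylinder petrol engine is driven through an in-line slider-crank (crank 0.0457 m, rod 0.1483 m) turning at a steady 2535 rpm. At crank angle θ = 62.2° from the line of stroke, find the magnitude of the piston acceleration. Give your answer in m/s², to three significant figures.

ω = 2π·2535/60 = 265.5 rad/s
x(θ) = r cosθ + √(L² − r² sin²θ); with ω constant, a = ω²·d²x/dθ².
d²x/dθ² = −r cosθ − r²(cos2θ)/√u − r⁴ sin²2θ/(4u^{3/2}),  u = L² − r² sin²θ = 0.0203587 m².
Substituting r = 0.0457 m, L = 0.1483 m, θ = 62.2°: d²x/dθ² = -0.0133 m.
a = ω²·d²x/dθ² = (265.5)²·(-0.0133) = -937.26 m/s²;  |a| = 937.26 m/s².

937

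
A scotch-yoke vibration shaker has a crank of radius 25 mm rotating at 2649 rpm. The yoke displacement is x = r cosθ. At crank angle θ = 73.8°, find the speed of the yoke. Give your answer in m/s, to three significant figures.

6.66

ω = 277.4 rad/s (from 2649 rpm).
x = r cosθ ⇒ ẋ = −rω sinθ.
|v| = rω|sinθ| = 0.025·277.4·|sin 73.8°| = 6.6597 m/s.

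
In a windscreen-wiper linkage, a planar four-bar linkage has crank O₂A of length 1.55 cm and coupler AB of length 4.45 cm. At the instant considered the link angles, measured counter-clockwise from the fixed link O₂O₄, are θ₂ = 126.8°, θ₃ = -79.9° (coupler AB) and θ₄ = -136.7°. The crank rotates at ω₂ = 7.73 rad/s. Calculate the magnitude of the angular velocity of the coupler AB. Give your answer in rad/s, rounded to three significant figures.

3.20

ω₂ = 7.73 rad/s
Differentiating the loop-closure r₂e^{iθ₂}+r₃e^{iθ₃}=r₁+r₄e^{iθ₄} gives r₂ω₂e^{iθ₂}+r₃ω₃e^{iθ₃}=r₄ω₄e^{iθ₄}.
Eliminating the other unknown: ω₃ = r₂ω₂ sin(θ₄−θ₂) / [r₃ sin(θ₃−θ₄)].
Numerator sine = +0.99357; denominator sine = +0.83676.
Result = 0.0155·7.73·(+0.99357) / (0.0445·(+0.83676)) = +3.197 rad/s; magnitude 3.197 rad/s.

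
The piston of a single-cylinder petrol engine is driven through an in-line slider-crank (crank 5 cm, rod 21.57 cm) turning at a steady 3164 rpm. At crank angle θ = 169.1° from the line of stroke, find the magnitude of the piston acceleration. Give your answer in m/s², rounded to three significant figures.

4210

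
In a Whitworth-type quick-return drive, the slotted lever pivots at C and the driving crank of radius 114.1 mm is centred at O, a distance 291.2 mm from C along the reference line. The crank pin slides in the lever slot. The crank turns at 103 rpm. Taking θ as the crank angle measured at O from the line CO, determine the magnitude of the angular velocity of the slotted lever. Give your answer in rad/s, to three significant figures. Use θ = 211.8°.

ω = 10.79 rad/s (from 103 rpm).
Crank pin A relative to C: A = (d + r cosθ, r sinθ); lever angle φ = atan2(r sinθ, d + r cosθ).
Differentiating tanφ: φ̇ = rω(d cosθ + r)/(d² + r² + 2dr cosθ).
d² + r² + 2dr cosθ = |CA|² = 0.0413393 m²;  d cosθ + r = -0.13339 m.
|ω_lever| = |0.1141·10.79·-0.13339| / 0.0413393 = 3.9711 rad/s.

3.97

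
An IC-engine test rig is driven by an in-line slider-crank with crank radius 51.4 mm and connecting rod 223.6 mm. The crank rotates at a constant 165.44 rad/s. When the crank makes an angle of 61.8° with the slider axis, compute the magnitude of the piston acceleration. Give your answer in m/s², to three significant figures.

485

ω = 165.4 rad/s
x(θ) = r cosθ + √(L² − r² sin²θ); with ω constant, a = ω²·d²x/dθ².
d²x/dθ² = −r cosθ − r²(cos2θ)/√u − r⁴ sin²2θ/(4u^{3/2}),  u = L² − r² sin²θ = 0.047945 m².
Substituting r = 0.0514 m, L = 0.2236 m, θ = 61.8°: d²x/dθ² = -0.017727 m.
a = ω²·d²x/dθ² = (165.4)²·(-0.017727) = -485.2 m/s²;  |a| = 485.2 m/s².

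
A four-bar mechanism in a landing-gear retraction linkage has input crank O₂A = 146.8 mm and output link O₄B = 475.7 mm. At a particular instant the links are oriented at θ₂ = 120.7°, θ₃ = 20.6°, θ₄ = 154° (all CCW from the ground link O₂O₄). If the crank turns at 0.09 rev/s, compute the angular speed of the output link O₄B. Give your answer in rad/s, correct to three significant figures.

0.236

ω₂ = 0.5655 rad/s (from 0.09 rev/s).
Differentiating the loop-closure r₂e^{iθ₂}+r₃e^{iθ₃}=r₁+r₄e^{iθ₄} gives r₂ω₂e^{iθ₂}+r₃ω₃e^{iθ₃}=r₄ω₄e^{iθ₄}.
Eliminating the other unknown: ω₄ = r₂ω₂ sin(θ₂−θ₃) / [r₄ sin(θ₄−θ₃)].
Numerator sine = +0.98450; denominator sine = +0.72657.
Result = 0.1468·0.5655·(+0.98450) / (0.4757·(+0.72657)) = +0.23646 rad/s; magnitude 0.23646 rad/s.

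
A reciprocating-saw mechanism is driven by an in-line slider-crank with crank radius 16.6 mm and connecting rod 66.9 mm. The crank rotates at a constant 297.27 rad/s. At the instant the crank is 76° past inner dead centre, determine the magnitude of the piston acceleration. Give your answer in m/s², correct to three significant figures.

25.1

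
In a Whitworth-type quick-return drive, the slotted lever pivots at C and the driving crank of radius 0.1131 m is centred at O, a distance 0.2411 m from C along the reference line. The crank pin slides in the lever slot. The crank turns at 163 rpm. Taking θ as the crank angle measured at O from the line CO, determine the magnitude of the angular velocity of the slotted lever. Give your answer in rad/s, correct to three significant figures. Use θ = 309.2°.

ω = 17.07 rad/s (from 163 rpm).
Crank pin A relative to C: A = (d + r cosθ, r sinθ); lever angle φ = atan2(r sinθ, d + r cosθ).
Differentiating tanφ: φ̇ = rω(d cosθ + r)/(d² + r² + 2dr cosθ).
d² + r² + 2dr cosθ = |CA|² = 0.10539 m²;  d cosθ + r = +0.26548 m.
|ω_lever| = |0.1131·17.07·+0.26548| / 0.10539 = 4.8631 rad/s.

4.86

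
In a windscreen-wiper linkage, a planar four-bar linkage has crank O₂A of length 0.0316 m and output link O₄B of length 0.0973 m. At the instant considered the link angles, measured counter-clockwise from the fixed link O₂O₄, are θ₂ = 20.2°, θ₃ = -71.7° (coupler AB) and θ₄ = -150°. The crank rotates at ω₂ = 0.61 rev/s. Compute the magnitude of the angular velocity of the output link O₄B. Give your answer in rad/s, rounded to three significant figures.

1.27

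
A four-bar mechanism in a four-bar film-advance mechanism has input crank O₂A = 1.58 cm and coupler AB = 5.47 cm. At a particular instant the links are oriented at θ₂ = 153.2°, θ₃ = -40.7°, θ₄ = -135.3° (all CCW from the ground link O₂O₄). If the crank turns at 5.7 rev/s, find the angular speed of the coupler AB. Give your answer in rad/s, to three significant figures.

ω₂ = 35.81 rad/s (from 5.7 rev/s).
Differentiating the loop-closure r₂e^{iθ₂}+r₃e^{iθ₃}=r₁+r₄e^{iθ₄} gives r₂ω₂e^{iθ₂}+r₃ω₃e^{iθ₃}=r₄ω₄e^{iθ₄}.
Eliminating the other unknown: ω₃ = r₂ω₂ sin(θ₄−θ₂) / [r₃ sin(θ₃−θ₄)].
Numerator sine = +0.94832; denominator sine = +0.99678.
Result = 0.0158·35.81·(+0.94832) / (0.0547·(+0.99678)) = +9.842 rad/s; magnitude 9.842 rad/s.

9.84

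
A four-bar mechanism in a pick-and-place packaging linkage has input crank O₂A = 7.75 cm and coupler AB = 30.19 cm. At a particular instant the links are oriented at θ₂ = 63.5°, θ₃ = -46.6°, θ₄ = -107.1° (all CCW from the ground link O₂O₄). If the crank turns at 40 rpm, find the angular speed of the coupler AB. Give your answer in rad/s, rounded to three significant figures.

0.202

ω₂ = 4.189 rad/s (from 40 rpm).
Differentiating the loop-closure r₂e^{iθ₂}+r₃e^{iθ₃}=r₁+r₄e^{iθ₄} gives r₂ω₂e^{iθ₂}+r₃ω₃e^{iθ₃}=r₄ω₄e^{iθ₄}.
Eliminating the other unknown: ω₃ = r₂ω₂ sin(θ₄−θ₂) / [r₃ sin(θ₃−θ₄)].
Numerator sine = -0.16333; denominator sine = +0.87036.
Result = 0.0775·4.189·(-0.16333) / (0.3019·(+0.87036)) = -0.20178 rad/s; magnitude 0.20178 rad/s.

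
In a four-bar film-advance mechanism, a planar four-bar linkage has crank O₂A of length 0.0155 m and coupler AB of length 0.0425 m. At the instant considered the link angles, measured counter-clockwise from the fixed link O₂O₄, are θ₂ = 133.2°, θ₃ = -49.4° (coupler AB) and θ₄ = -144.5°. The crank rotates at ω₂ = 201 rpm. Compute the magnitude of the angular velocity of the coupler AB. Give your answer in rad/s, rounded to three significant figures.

ω₂ = 21.05 rad/s (from 201 rpm).
Differentiating the loop-closure r₂e^{iθ₂}+r₃e^{iθ₃}=r₁+r₄e^{iθ₄} gives r₂ω₂e^{iθ₂}+r₃ω₃e^{iθ₃}=r₄ω₄e^{iθ₄}.
Eliminating the other unknown: ω₃ = r₂ω₂ sin(θ₄−θ₂) / [r₃ sin(θ₃−θ₄)].
Numerator sine = +0.99098; denominator sine = +0.99604.
Result = 0.0155·21.05·(+0.99098) / (0.0425·(+0.99604)) = +7.6376 rad/s; magnitude 7.6376 rad/s.

7.64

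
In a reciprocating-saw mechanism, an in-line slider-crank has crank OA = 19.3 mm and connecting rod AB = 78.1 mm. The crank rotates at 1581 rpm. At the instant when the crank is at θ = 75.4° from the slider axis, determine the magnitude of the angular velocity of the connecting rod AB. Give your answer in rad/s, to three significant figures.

ω = 165.6 rad/s (converted from 1581 rpm).
The rod makes angle φ with the slider axis where L sinφ = r sinθ; differentiating, L cosφ·φ̇ = r ω cosθ.
L cosφ = √(L² − r² sin²θ) = 0.075834 m.
|ω_rod| = r ω |cosθ| / √(L² − r² sin²θ) = 0.0193·165.6·0.25207/0.075834 = 10.621 rad/s.

10.6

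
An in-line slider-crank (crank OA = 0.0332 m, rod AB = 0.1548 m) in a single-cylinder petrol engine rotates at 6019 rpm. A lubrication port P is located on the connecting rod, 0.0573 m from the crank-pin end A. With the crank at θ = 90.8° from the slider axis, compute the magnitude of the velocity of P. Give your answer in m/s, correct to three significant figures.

20.9

ω = 630.3 rad/s.  Crank-pin speed |V_A| = rω = 20.926 m/s, perpendicular to OA.
Rod angle: sinφ = −(r/L) sinθ ⇒ φ = -12.383°; ω_rod = −rω cosθ/√(L²−r²sin²θ) = +1.9324 rad/s.
V_P = V_A + ω_rod × AP, with AP = 0.0573 m along the rod.
Components: V_Px = −rω sinθ − a·ω_rod·sinφ = -20.9 m/s;  V_Py = rω cosθ + a·ω_rod·cosφ = -0.18403 m/s.
|V_P| = √(V_Px² + V_Py²) = 20.901 m/s.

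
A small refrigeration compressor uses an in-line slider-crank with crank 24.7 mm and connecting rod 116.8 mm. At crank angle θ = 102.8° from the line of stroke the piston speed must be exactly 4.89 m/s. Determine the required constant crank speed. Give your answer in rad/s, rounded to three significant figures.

213

For an in-line slider-crank, |v_piston| = rω|sinθ|·[1 + r cosθ/√(L² − r² sin²θ)].
With r = 0.0247 m, L = 0.1168 m, θ = 102.8°: the bracketed kinematic factor |dx/dθ| = 0.022933 m.
ω = v/|dx/dθ| = 4.89/0.022933 = 213.23 rad/s.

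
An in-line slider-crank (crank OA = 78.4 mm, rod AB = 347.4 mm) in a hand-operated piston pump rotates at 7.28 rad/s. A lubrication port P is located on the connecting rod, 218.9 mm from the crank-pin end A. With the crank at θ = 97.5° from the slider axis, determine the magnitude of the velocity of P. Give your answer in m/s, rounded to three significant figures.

0.556

ω = 7.28 rad/s.  Crank-pin speed |V_A| = rω = 0.57075 m/s, perpendicular to OA.
Rod angle: sinφ = −(r/L) sinθ ⇒ φ = -12.929°; ω_rod = −rω cosθ/√(L²−r²sin²θ) = +0.22002 rad/s.
V_P = V_A + ω_rod × AP, with AP = 0.2189 m along the rod.
Components: V_Px = −rω sinθ − a·ω_rod·sinφ = -0.55509 m/s;  V_Py = rω cosθ + a·ω_rod·cosφ = -0.027556 m/s.
|V_P| = √(V_Px² + V_Py²) = 0.55578 m/s.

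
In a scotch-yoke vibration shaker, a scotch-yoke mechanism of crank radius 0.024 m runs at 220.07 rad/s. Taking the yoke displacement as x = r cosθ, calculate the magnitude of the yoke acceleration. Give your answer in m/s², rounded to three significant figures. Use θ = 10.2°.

1140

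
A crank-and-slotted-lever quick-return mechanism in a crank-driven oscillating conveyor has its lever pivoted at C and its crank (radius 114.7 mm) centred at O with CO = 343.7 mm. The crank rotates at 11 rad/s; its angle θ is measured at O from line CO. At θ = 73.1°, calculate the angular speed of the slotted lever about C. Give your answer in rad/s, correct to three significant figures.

ω = 11 rad/s
Crank pin A relative to C: A = (d + r cosθ, r sinθ); lever angle φ = atan2(r sinθ, d + r cosθ).
Differentiating tanφ: φ̇ = rω(d cosθ + r)/(d² + r² + 2dr cosθ).
d² + r² + 2dr cosθ = |CA|² = 0.154206 m²;  d cosθ + r = +0.21461 m.
|ω_lever| = |0.1147·11·+0.21461| / 0.154206 = 1.756 rad/s.

1.76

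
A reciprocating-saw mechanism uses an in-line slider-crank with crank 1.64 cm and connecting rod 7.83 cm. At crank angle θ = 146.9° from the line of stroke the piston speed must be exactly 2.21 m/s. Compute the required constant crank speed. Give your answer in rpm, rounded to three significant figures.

2860

For an in-line slider-crank, |v_piston| = rω|sinθ|·[1 + r cosθ/√(L² − r² sin²θ)].
With r = 0.0164 m, L = 0.0783 m, θ = 146.9°: the bracketed kinematic factor |dx/dθ| = 0.0073743 m.
ω = v/|dx/dθ| = 2.21/0.0073743 = 299.69 rad/s.
N = 60ω/(2π) = 2861.8 rpm.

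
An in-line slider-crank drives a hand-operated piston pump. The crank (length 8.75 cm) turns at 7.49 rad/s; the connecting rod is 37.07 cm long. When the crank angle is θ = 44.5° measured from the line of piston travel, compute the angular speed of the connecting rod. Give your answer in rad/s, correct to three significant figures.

ω = 7.49 rad/s
The rod makes angle φ with the slider axis where L sinφ = r sinθ; differentiating, L cosφ·φ̇ = r ω cosθ.
L cosφ = √(L² − r² sin²θ) = 0.36559 m.
|ω_rod| = r ω |cosθ| / √(L² − r² sin²θ) = 0.0875·7.49·0.71325/0.36559 = 1.2786 rad/s.

1.28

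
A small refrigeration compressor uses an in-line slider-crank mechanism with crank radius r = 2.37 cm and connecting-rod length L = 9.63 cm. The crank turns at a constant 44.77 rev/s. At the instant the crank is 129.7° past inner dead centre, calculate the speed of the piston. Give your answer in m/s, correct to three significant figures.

ω = 2π·44.8 = 281.3 rad/s
For an in-line slider-crank, x = r cosθ + √(L² − r² sin²θ), so v = −rω sinθ·[1 + r cosθ/√(L² − r² sin²θ)].
With r = 0.0237 m, L = 0.0963 m, θ = 129.7°: √(L² − r² sin²θ) = 0.094558 m.
v = −0.0237·281.3·0.76940·[1 + 0.0237·-0.63877/0.094558] = -4.3082 m/s.
|v| = 4.3082 m/s.

4.31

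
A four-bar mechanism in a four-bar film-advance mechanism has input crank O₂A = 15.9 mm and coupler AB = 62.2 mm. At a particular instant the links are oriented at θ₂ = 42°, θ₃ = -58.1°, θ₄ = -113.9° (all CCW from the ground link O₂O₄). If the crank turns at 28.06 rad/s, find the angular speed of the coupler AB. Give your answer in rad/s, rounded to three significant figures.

ω₂ = 28.06 rad/s
Differentiating the loop-closure r₂e^{iθ₂}+r₃e^{iθ₃}=r₁+r₄e^{iθ₄} gives r₂ω₂e^{iθ₂}+r₃ω₃e^{iθ₃}=r₄ω₄e^{iθ₄}.
Eliminating the other unknown: ω₃ = r₂ω₂ sin(θ₄−θ₂) / [r₃ sin(θ₃−θ₄)].
Numerator sine = -0.40833; denominator sine = +0.82708.
Result = 0.0159·28.06·(-0.40833) / (0.0622·(+0.82708)) = -3.5413 rad/s; magnitude 3.5413 rad/s.

3.54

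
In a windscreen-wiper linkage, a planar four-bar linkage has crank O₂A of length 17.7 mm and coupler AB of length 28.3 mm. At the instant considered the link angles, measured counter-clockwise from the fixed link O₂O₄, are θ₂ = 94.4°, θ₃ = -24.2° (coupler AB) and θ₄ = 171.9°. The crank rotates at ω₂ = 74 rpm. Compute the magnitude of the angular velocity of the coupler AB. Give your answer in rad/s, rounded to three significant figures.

17.1

ω₂ = 7.749 rad/s (from 74 rpm).
Differentiating the loop-closure r₂e^{iθ₂}+r₃e^{iθ₃}=r₁+r₄e^{iθ₄} gives r₂ω₂e^{iθ₂}+r₃ω₃e^{iθ₃}=r₄ω₄e^{iθ₄}.
Eliminating the other unknown: ω₃ = r₂ω₂ sin(θ₄−θ₂) / [r₃ sin(θ₃−θ₄)].
Numerator sine = +0.97630; denominator sine = +0.27731.
Result = 0.0177·7.749·(+0.97630) / (0.0283·(+0.27731)) = +17.063 rad/s; magnitude 17.063 rad/s.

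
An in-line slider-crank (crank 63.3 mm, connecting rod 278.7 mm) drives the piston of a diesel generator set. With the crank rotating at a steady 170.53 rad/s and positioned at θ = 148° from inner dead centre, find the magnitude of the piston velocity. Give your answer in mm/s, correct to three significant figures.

4610

ω = 170.5 rad/s
For an in-line slider-crank, x = r cosθ + √(L² − r² sin²θ), so v = −rω sinθ·[1 + r cosθ/√(L² − r² sin²θ)].
With r = 0.0633 m, L = 0.2787 m, θ = 148°: √(L² − r² sin²θ) = 0.27667 m.
v = −0.0633·170.5·0.52992·[1 + 0.0633·-0.84805/0.27667] = -4.6104 m/s.
|v| = 4.6104 m/s = 4610.4 mm/s.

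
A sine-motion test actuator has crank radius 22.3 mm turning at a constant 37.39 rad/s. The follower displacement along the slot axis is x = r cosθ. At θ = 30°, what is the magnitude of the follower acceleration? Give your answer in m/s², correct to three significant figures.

ω = 37.39 rad/s
x = r cosθ ⇒ ẍ = −rω² cosθ (ω constant).
|a| = rω²|cosθ| = 0.0223·(37.39)²·|cos 30°| = 26.999 m/s².

27.0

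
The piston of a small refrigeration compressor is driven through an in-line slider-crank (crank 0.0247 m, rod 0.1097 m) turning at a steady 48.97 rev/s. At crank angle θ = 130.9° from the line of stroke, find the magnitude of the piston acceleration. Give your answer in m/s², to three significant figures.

1600

ω = 2π·49 = 307.7 rad/s
x(θ) = r cosθ + √(L² − r² sin²θ); with ω constant, a = ω²·d²x/dθ².
d²x/dθ² = −r cosθ − r²(cos2θ)/√u − r⁴ sin²2θ/(4u^{3/2}),  u = L² − r² sin²θ = 0.0116855 m².
Substituting r = 0.0247 m, L = 0.1097 m, θ = 130.9°: d²x/dθ² = +0.016905 m.
a = ω²·d²x/dθ² = (307.7)²·(+0.016905) = +1600.4 m/s²;  |a| = 1600.4 m/s².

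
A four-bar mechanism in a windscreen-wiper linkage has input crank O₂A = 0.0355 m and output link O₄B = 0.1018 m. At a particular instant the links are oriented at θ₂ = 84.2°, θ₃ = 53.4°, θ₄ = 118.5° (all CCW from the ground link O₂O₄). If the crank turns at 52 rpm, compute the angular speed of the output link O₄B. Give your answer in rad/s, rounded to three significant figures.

ω₂ = 5.445 rad/s (from 52 rpm).
Differentiating the loop-closure r₂e^{iθ₂}+r₃e^{iθ₃}=r₁+r₄e^{iθ₄} gives r₂ω₂e^{iθ₂}+r₃ω₃e^{iθ₃}=r₄ω₄e^{iθ₄}.
Eliminating the other unknown: ω₄ = r₂ω₂ sin(θ₂−θ₃) / [r₄ sin(θ₄−θ₃)].
Numerator sine = +0.51204; denominator sine = +0.90704.
Result = 0.0355·5.445·(+0.51204) / (0.1018·(+0.90704)) = +1.072 rad/s; magnitude 1.072 rad/s.

1.07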